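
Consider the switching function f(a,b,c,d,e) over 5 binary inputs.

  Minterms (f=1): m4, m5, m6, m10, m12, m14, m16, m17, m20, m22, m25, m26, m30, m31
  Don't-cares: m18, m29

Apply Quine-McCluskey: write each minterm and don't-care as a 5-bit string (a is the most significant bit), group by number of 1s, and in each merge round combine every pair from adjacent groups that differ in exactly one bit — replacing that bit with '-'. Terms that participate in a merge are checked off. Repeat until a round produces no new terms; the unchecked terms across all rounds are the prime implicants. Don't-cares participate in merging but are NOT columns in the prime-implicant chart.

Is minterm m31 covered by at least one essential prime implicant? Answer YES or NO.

size-2^0 implicants → 00100(✓)  00101(✓)  00110(✓)  01010(✓)  01100(✓)  01110(✓)  10000(✓)  10001(✓)  10010(✓)  10100(✓)  10110(✓)  11001(✓)  11010(✓)  11101(✓)  11110(✓)  11111(✓)
size-2^1 implicants → -0100(✓)  -0110(✓)  -1010(✓)  -1110(✓)  0-100(✓)  0-110(✓)  001-0(✓)  0010-  01-10(✓)  011-0(✓)  1-001  1-010(✓)  1-110(✓)  10-00(✓)  10-10(✓)  100-0(✓)  1000-  101-0(✓)  11-01  11-10(✓)  111-1  1111-
size-2^2 implicants → --110  -01-0  -1-10  0-1-0  1--10  10--0
Unchecked terms (primes): --110, -01-0, -1-10, 0-1-0, 0010-, 1--10, 1-001, 10--0, 1000-, 11-01, 111-1, 1111-
Minterm coverage:
  m4 ⊆ -01-0,0-1-0,0010-
  m5 ⊆ 0010- [E]
  m6 ⊆ --110,-01-0,0-1-0
  m10 ⊆ -1-10 [E]
  m12 ⊆ 0-1-0 [E]
  m14 ⊆ --110,-1-10,0-1-0
  m16 ⊆ 10--0,1000-
  m17 ⊆ 1-001,1000-
  m20 ⊆ -01-0,10--0
  m22 ⊆ --110,-01-0,1--10,10--0
  m25 ⊆ 1-001,11-01
  m26 ⊆ -1-10,1--10
  m30 ⊆ --110,-1-10,1--10,1111-
  m31 ⊆ 111-1,1111-
E = {-1-10, 0-1-0, 0010-}

NO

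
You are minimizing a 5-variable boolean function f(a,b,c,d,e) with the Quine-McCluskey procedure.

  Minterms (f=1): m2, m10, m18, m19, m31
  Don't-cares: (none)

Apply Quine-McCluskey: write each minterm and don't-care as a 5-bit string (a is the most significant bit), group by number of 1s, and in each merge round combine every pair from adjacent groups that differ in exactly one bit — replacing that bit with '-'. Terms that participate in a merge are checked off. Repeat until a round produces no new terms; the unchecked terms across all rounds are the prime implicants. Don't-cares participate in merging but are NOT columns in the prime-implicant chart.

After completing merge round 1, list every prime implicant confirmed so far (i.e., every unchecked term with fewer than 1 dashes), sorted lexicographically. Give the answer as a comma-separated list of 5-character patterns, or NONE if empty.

Round 0: 00010✓ 01010✓ 10010✓ 10011✓ 11111
Round 1: -0010 0-010 1001-
PIs = {-0010, 0-010, 1001-, 11111}

11111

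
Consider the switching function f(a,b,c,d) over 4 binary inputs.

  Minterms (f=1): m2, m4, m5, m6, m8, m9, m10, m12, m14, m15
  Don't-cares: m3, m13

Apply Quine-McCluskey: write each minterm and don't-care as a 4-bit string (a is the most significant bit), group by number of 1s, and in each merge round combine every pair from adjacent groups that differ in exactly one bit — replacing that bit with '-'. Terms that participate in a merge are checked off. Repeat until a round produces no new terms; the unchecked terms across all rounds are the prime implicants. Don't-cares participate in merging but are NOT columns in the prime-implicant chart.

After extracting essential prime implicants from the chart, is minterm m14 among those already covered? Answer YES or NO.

size-2^0 implicants → 0010(✓)  0011(✓)  0100(✓)  0101(✓)  0110(✓)  1000(✓)  1001(✓)  1010(✓)  1100(✓)  1101(✓)  1110(✓)  1111(✓)
size-2^1 implicants → -010(✓)  -100(✓)  -101(✓)  -110(✓)  0-10(✓)  001-  01-0(✓)  010-(✓)  1-00(✓)  1-01(✓)  1-10(✓)  10-0(✓)  100-(✓)  11-0(✓)  11-1(✓)  110-(✓)  111-(✓)
size-2^2 implicants → --10  -1-0  -10-  1--0  1-0-  11--
Unchecked terms (primes): --10, -1-0, -10-, 001-, 1--0, 1-0-, 11--
Minterm coverage:
  m2 ⊆ --10,001-
  m4 ⊆ -1-0,-10-
  m5 ⊆ -10- [E]
  m6 ⊆ --10,-1-0
  m8 ⊆ 1--0,1-0-
  m9 ⊆ 1-0- [E]
  m10 ⊆ --10,1--0
  m12 ⊆ -1-0,-10-,1--0,1-0-,11--
  m14 ⊆ --10,-1-0,1--0,11--
  m15 ⊆ 11-- [E]
E = {-10-, 1-0-, 11--}

YES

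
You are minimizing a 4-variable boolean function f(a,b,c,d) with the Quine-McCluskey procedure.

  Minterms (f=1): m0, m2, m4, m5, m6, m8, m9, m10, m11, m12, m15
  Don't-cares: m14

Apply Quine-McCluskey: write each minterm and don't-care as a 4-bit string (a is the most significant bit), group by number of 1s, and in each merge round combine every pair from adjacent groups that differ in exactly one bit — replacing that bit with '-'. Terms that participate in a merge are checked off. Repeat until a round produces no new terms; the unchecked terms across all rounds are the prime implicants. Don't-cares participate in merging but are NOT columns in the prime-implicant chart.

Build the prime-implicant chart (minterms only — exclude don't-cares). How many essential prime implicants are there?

4

size-2^0 implicants → 0000(✓)  0010(✓)  0100(✓)  0101(✓)  0110(✓)  1000(✓)  1001(✓)  1010(✓)  1011(✓)  1100(✓)  1110(✓)  1111(✓)
size-2^1 implicants → -000(✓)  -010(✓)  -100(✓)  -110(✓)  0-00(✓)  0-10(✓)  00-0(✓)  01-0(✓)  010-  1-00(✓)  1-10(✓)  1-11(✓)  10-0(✓)  10-1(✓)  100-(✓)  101-(✓)  11-0(✓)  111-(✓)
size-2^2 implicants → --00(✓)  --10(✓)  -0-0(✓)  -1-0(✓)  0--0(✓)  1--0(✓)  1-1-  10--
size-2^3 implicants → ---0
Unchecked terms (primes): ---0, 010-, 1-1-, 10--
Minterm coverage:
  m0 ⊆ ---0 [E]
  m2 ⊆ ---0 [E]
  m4 ⊆ ---0,010-
  m5 ⊆ 010- [E]
  m6 ⊆ ---0 [E]
  m8 ⊆ ---0,10--
  m9 ⊆ 10-- [E]
  m10 ⊆ ---0,1-1-,10--
  m11 ⊆ 1-1-,10--
  m12 ⊆ ---0 [E]
  m15 ⊆ 1-1- [E]
E = {---0, 010-, 1-1-, 10--}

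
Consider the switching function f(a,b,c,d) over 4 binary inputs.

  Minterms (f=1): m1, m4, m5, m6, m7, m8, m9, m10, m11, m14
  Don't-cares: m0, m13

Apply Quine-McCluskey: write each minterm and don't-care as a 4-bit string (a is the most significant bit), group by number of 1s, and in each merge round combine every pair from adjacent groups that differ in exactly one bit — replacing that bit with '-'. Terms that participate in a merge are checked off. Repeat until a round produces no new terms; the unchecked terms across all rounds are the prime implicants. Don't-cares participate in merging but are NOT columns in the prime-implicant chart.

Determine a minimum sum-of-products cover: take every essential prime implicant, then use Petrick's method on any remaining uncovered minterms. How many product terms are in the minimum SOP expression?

4

[col 0] 0000*, 0001*, 0100*, 0101*, 0110*, 0111*, 1000*, 1001*, 1010*, 1011*, 1101*, 1110*
[col 1] -000*, -001*, -101*, -110, 0-00*, 0-01*, 000-*, 01-0*, 01-1*, 010-*, 011-*, 1-01*, 1-10, 10-0*, 10-1*, 100-*, 101-*
[col 2] --01, -00-, 0-0-, 01--, 10--
Prime implicants: --01, -00-, -110, 0-0-, 01--, 1-10, 10--
PI chart (minterm → PIs covering it):
  1 | --01,-00-,0-0-
  4 | 0-0-,01--
  5 | --01,0-0-,01--
  6 | -110,01--
  7 | 01--  (sole → essential)
  8 | -00-,10--
  9 | --01,-00-,10--
  10 | 1-10,10--
  11 | 10--  (sole → essential)
  14 | -110,1-10
Essential prime implicants: 01--, 10--
Petrick residual → --01, -110
Minimum SOP uses 4 PIs: c'd + bcd' + a'b + ab'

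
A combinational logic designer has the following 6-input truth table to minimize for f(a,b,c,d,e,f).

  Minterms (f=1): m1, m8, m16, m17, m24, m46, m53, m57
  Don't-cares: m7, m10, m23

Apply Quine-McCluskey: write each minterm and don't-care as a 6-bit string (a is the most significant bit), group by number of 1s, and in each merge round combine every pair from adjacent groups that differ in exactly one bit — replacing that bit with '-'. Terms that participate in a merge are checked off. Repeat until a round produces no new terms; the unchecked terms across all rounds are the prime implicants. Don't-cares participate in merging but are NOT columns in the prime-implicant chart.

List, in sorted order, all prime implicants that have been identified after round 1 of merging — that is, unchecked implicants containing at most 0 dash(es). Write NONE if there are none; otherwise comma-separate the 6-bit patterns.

[col 0] 000001*, 000111*, 001000*, 001010*, 010000*, 010001*, 010111*, 011000*, 101110, 110101, 111001
[col 1] 0-0001, 0-0111, 0-1000, 0010-0, 01-000, 01000-
Prime implicants: 0-0001, 0-0111, 0-1000, 0010-0, 01-000, 01000-, 101110, 110101, 111001

101110, 110101, 111001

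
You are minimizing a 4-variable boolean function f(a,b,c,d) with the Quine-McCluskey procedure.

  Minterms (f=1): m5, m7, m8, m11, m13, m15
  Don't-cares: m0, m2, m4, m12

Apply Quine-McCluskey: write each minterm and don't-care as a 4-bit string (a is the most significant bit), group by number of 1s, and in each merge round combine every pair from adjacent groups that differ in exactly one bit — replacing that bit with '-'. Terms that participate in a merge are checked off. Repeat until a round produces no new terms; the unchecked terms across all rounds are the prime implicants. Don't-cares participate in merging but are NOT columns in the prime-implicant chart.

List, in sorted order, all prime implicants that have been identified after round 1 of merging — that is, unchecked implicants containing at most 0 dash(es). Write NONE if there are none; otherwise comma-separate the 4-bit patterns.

Round 0: 0000✓ 0010✓ 0100✓ 0101✓ 0111✓ 1000✓ 1011✓ 1100✓ 1101✓ 1111✓
Round 1: -000✓ -100✓ -101✓ -111✓ 0-00✓ 00-0 01-1✓ 010-✓ 1-00✓ 1-11 11-1✓ 110-✓
Round 2: --00 -1-1 -10-
PIs = {--00, -1-1, -10-, 00-0, 1-11}

NONE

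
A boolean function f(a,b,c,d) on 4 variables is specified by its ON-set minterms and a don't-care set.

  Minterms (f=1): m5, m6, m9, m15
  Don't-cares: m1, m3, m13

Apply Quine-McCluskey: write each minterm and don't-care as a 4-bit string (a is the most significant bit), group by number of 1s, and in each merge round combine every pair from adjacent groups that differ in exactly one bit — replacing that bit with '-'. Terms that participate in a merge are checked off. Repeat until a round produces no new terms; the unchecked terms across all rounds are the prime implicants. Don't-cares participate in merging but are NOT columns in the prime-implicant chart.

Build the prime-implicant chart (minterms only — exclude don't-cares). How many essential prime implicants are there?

[col 0] 0001*, 0011*, 0101*, 0110, 1001*, 1101*, 1111*
[col 1] -001*, -101*, 0-01*, 00-1, 1-01*, 11-1
[col 2] --01
Prime implicants: --01, 00-1, 0110, 11-1
PI chart (minterm → PIs covering it):
  5 | --01  (sole → essential)
  6 | 0110  (sole → essential)
  9 | --01  (sole → essential)
  15 | 11-1  (sole → essential)
Essential prime implicants: --01, 0110, 11-1

3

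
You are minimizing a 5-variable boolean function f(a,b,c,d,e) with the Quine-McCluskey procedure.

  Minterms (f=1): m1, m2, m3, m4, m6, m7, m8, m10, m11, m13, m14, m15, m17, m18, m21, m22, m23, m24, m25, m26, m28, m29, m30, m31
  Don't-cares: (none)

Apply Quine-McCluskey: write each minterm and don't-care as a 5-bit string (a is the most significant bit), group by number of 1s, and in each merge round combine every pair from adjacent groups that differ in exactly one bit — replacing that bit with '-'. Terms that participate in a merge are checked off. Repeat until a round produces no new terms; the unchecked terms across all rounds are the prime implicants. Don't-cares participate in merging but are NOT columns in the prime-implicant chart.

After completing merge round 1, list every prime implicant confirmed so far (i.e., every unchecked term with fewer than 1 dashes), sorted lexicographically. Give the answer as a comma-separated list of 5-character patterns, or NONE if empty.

[col 0] 00001*, 00010*, 00011*, 00100*, 00110*, 00111*, 01000*, 01010*, 01011*, 01101*, 01110*, 01111*, 10001*, 10010*, 10101*, 10110*, 10111*, 11000*, 11001*, 11010*, 11100*, 11101*, 11110*, 11111*
[col 1] -0001, -0010*, -0110*, -0111*, -1000*, -1010*, -1101*, -1110*, -1111*, 0-010*, 0-011*, 0-110*, 0-111*, 00-10*, 00-11*, 000-1, 0001-*, 001-0, 0011-*, 01-10*, 01-11*, 010-0*, 0101-*, 011-1*, 0111-*, 1-001*, 1-010*, 1-101*, 1-110*, 1-111*, 10-01*, 10-10*, 101-1*, 1011-*, 11-00*, 11-01*, 11-10*, 110-0*, 1100-*, 111-0*, 111-1*, 1110-*, 1111-*
[col 2] --010*, --110*, --111*, -0-10*, -011-*, -1-10*, -10-0, -11-1, -111-*, 0--10*, 0--11*, 0-01-*, 0-11-*, 00-1-*, 01-1-*, 1--01, 1--10*, 1-1-1, 1-11-*, 11--0, 11-0-, 111--
[col 3] ---10, --11-, 0--1-
Prime implicants: ---10, --11-, -0001, -10-0, -11-1, 0--1-, 000-1, 001-0, 1--01, 1-1-1, 11--0, 11-0-, 111--

NONE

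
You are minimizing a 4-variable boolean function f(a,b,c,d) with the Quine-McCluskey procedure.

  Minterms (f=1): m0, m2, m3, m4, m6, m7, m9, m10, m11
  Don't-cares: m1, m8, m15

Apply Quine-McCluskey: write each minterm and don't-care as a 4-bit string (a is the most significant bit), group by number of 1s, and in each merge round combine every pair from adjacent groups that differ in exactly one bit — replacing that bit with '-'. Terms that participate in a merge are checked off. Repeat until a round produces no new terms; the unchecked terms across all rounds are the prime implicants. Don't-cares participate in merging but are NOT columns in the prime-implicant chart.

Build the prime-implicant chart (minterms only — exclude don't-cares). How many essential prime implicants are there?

2

[col 0] 0000*, 0001*, 0010*, 0011*, 0100*, 0110*, 0111*, 1000*, 1001*, 1010*, 1011*, 1111*
[col 1] -000*, -001*, -010*, -011*, -111*, 0-00*, 0-10*, 0-11*, 00-0*, 00-1*, 000-*, 001-*, 01-0*, 011-*, 1-11*, 10-0*, 10-1*, 100-*, 101-*
[col 2] --11, -0-0*, -0-1*, -00-*, -01-*, 0--0, 0-1-, 00--*, 10--*
[col 3] -0--
Prime implicants: --11, -0--, 0--0, 0-1-
PI chart (minterm → PIs covering it):
  0 | -0--,0--0
  2 | -0--,0--0,0-1-
  3 | --11,-0--,0-1-
  4 | 0--0  (sole → essential)
  6 | 0--0,0-1-
  7 | --11,0-1-
  9 | -0--  (sole → essential)
  10 | -0--  (sole → essential)
  11 | --11,-0--
Essential prime implicants: -0--, 0--0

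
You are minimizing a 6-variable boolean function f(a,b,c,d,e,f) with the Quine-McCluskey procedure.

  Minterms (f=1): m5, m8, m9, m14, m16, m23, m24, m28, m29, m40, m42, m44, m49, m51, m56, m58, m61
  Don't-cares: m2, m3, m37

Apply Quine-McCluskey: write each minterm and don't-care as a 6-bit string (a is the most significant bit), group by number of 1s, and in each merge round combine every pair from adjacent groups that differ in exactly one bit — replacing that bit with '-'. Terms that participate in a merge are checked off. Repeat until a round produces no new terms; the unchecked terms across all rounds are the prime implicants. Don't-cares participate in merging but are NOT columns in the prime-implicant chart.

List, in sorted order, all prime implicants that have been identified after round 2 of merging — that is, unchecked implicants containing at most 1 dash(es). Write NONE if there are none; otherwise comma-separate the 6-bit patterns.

-00101, -11101, 00001-, 00100-, 001110, 01-000, 010111, 011-00, 01110-, 101-00, 1100-1

[col 0] 000010*, 000011*, 000101*, 001000*, 001001*, 001110, 010000*, 010111, 011000*, 011100*, 011101*, 100101*, 101000*, 101010*, 101100*, 110001*, 110011*, 111000*, 111010*, 111101*
[col 1] -00101, -01000*, -11000*, -11101, 0-1000*, 00001-, 00100-, 01-000, 011-00, 01110-, 1-1000*, 1-1010*, 101-00, 1010-0*, 1100-1, 1110-0*
[col 2] --1000, 1-10-0
Prime implicants: --1000, -00101, -11101, 00001-, 00100-, 001110, 01-000, 010111, 011-00, 01110-, 1-10-0, 101-00, 1100-1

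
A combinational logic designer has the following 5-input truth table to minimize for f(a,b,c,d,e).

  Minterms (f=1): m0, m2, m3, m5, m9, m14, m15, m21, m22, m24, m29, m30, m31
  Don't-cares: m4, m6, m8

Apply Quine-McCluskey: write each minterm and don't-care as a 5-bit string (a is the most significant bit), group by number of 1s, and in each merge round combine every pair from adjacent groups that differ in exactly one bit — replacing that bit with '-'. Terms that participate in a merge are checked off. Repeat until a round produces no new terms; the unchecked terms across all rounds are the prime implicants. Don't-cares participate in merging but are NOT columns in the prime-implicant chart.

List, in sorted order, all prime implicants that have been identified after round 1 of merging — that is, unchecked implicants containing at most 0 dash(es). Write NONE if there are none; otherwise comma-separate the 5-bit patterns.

size-2^0 implicants → 00000(✓)  00010(✓)  00011(✓)  00100(✓)  00101(✓)  00110(✓)  01000(✓)  01001(✓)  01110(✓)  01111(✓)  10101(✓)  10110(✓)  11000(✓)  11101(✓)  11110(✓)  11111(✓)
size-2^1 implicants → -0101  -0110(✓)  -1000  -1110(✓)  -1111(✓)  0-000  0-110(✓)  00-00(✓)  00-10(✓)  000-0(✓)  0001-  001-0(✓)  0010-  0100-  0111-(✓)  1-101  1-110(✓)  111-1  1111-(✓)
size-2^2 implicants → --110  -111-  00--0
Unchecked terms (primes): --110, -0101, -1000, -111-, 0-000, 00--0, 0001-, 0010-, 0100-, 1-101, 111-1

NONE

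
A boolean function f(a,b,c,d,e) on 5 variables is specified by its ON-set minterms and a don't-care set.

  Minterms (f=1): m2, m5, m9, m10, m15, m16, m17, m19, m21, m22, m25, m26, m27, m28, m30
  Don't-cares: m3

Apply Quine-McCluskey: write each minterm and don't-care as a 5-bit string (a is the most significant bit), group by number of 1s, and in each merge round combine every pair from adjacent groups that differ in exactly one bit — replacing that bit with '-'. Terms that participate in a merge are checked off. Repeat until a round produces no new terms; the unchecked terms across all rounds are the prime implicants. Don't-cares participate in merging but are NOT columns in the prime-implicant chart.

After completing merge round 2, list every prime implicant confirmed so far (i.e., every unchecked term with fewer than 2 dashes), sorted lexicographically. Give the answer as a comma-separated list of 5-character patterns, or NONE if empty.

-0011, -0101, -1001, -1010, 0-010, 0001-, 01111, 1-110, 10-01, 1000-, 11-10, 1101-, 111-0

Round 0: 00010✓ 00011✓ 00101✓ 01001✓ 01010✓ 01111 10000✓ 10001✓ 10011✓ 10101✓ 10110✓ 11001✓ 11010✓ 11011✓ 11100✓ 11110✓
Round 1: -0011 -0101 -1001 -1010 0-010 0001- 1-001✓ 1-011✓ 1-110 10-01 100-1✓ 1000- 11-10 110-1✓ 1101- 111-0
Round 2: 1-0-1
PIs = {-0011, -0101, -1001, -1010, 0-010, 0001-, 01111, 1-0-1, 1-110, 10-01, 1000-, 11-10, 1101-, 111-0}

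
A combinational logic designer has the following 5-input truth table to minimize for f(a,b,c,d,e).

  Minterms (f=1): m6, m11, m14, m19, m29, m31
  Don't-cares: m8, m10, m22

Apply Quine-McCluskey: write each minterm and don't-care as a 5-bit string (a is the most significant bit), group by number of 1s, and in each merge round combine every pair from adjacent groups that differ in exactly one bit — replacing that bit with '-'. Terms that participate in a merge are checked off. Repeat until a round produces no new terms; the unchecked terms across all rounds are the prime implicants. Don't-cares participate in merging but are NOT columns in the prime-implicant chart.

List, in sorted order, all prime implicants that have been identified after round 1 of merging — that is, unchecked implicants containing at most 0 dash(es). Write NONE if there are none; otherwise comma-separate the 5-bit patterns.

[col 0] 00110*, 01000*, 01010*, 01011*, 01110*, 10011, 10110*, 11101*, 11111*
[col 1] -0110, 0-110, 01-10, 010-0, 0101-, 111-1
Prime implicants: -0110, 0-110, 01-10, 010-0, 0101-, 10011, 111-1

10011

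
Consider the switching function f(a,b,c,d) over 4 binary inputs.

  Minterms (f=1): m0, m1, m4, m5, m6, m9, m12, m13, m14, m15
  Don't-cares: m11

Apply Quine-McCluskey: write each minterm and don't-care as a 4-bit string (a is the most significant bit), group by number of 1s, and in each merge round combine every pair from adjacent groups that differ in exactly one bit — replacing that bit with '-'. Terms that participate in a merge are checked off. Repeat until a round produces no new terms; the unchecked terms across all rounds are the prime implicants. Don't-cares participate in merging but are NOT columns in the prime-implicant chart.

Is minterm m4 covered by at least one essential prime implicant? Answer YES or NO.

Round 0: 0000✓ 0001✓ 0100✓ 0101✓ 0110✓ 1001✓ 1011✓ 1100✓ 1101✓ 1110✓ 1111✓
Round 1: -001✓ -100✓ -101✓ -110✓ 0-00✓ 0-01✓ 000-✓ 01-0✓ 010-✓ 1-01✓ 1-11✓ 10-1✓ 11-0✓ 11-1✓ 110-✓ 111-✓
Round 2: --01 -1-0 -10- 0-0- 1--1 11--
PIs = {--01, -1-0, -10-, 0-0-, 1--1, 11--}
Coverage chart:
  m0: 0-0- ←essential
  m1: --01,0-0-
  m4: -1-0,-10-,0-0-
  m5: --01,-10-,0-0-
  m6: -1-0 ←essential
  m9: --01,1--1
  m12: -1-0,-10-,11--
  m13: --01,-10-,1--1,11--
  m14: -1-0,11--
  m15: 1--1,11--
Essential: -1-0, 0-0-

YES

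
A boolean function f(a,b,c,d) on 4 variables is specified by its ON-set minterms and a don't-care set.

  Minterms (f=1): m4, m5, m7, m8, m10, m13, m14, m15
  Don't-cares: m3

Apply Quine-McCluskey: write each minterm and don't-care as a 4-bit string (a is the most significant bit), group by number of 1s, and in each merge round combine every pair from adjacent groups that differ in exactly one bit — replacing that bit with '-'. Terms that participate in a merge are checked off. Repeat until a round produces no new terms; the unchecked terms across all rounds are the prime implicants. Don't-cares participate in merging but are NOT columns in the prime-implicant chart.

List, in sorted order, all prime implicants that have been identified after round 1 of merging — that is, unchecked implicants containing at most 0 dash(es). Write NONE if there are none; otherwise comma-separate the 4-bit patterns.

[col 0] 0011*, 0100*, 0101*, 0111*, 1000*, 1010*, 1101*, 1110*, 1111*
[col 1] -101*, -111*, 0-11, 01-1*, 010-, 1-10, 10-0, 11-1*, 111-
[col 2] -1-1
Prime implicants: -1-1, 0-11, 010-, 1-10, 10-0, 111-

NONE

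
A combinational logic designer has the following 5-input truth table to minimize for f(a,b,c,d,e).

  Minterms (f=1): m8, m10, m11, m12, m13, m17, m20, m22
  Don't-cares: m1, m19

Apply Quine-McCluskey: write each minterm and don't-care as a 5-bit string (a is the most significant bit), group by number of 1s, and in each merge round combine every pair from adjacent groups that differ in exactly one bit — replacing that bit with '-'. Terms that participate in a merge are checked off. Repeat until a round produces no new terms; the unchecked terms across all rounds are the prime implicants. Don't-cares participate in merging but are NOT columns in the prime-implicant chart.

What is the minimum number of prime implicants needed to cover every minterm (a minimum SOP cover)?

5

[col 0] 00001*, 01000*, 01010*, 01011*, 01100*, 01101*, 10001*, 10011*, 10100*, 10110*
[col 1] -0001, 01-00, 010-0, 0101-, 0110-, 100-1, 101-0
Prime implicants: -0001, 01-00, 010-0, 0101-, 0110-, 100-1, 101-0
PI chart (minterm → PIs covering it):
  8 | 01-00,010-0
  10 | 010-0,0101-
  11 | 0101-  (sole → essential)
  12 | 01-00,0110-
  13 | 0110-  (sole → essential)
  17 | -0001,100-1
  20 | 101-0  (sole → essential)
  22 | 101-0  (sole → essential)
Essential prime implicants: 0101-, 0110-, 101-0
Petrick residual → -0001, 01-00
Minimum SOP uses 5 PIs: b'c'd'e + a'bd'e' + a'bc'd + a'bcd' + ab'ce'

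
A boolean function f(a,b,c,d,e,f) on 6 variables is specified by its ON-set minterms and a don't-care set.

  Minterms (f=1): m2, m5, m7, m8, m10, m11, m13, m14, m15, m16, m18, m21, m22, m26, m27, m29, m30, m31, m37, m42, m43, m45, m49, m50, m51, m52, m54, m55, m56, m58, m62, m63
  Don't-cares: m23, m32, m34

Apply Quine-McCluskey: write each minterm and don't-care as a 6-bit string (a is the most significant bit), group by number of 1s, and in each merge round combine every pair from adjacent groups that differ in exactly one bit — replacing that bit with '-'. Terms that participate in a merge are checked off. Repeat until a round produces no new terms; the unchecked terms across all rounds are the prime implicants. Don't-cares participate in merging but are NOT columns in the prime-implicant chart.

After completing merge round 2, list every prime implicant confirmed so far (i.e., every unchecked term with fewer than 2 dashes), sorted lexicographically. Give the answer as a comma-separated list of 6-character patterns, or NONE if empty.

Round 0: 000010✓ 000101✓ 000111✓ 001000✓ 001010✓ 001011✓ 001101✓ 001110✓ 001111✓ 010000✓ 010010✓ 010101✓ 010110✓ 010111✓ 011010✓ 011011✓ 011101✓ 011110✓ 011111✓ 100000✓ 100010✓ 100101✓ 101010✓ 101011✓ 101101✓ 110001✓ 110010✓ 110011✓ 110100✓ 110110✓ 110111✓ 111000✓ 111010✓ 111110✓ 111111✓
Round 1: -00010✓ -00101✓ -01010✓ -01011✓ -01101✓ -10010✓ -10110✓ -10111✓ -11010✓ -11110✓ -11111✓ 0-0010✓ 0-0101✓ 0-0111✓ 0-1010✓ 0-1011✓ 0-1101✓ 0-1110✓ 0-1111✓ 00-010✓ 00-101✓ 00-111✓ 0001-1✓ 001-10✓ 001-11✓ 0010-0 00101-✓ 0011-1✓ 00111-✓ 01-010✓ 01-101✓ 01-110✓ 01-111✓ 010-10✓ 0100-0 0101-1✓ 01011-✓ 011-10✓ 011-11✓ 01101-✓ 0111-1✓ 01111-✓ 1-0010✓ 1-1010✓ 10-010✓ 10-101✓ 1000-0 10101-✓ 11-010✓ 11-110✓ 11-111✓ 110-10✓ 110-11✓ 1100-1 11001-✓ 1101-0 11011-✓ 111-10✓ 1110-0 11111-✓
Round 2: --0010✓ --1010✓ -0-010✓ -0-101 -0101- -1-010✓ -1-110✓ -1-111✓ -10-10✓ -1011-✓ -11-10✓ -1111-✓ 0--010✓ 0--101✓ 0--111✓ 0-01-1✓ 0-1-10✓ 0-1-11✓ 0-101-✓ 0-11-1✓ 0-111-✓ 00-1-1✓ 001-1-✓ 01--10✓ 01-1-1✓ 01-11-✓ 011-1-✓ 1--010✓ 11--10✓ 11-11-✓ 110-1-
Round 3: ---010 -1--10 -1-11- 0--1-1 0-1-1-
PIs = {---010, -0-101, -0101-, -1--10, -1-11-, 0--1-1, 0-1-1-, 0010-0, 0100-0, 1000-0, 110-1-, 1100-1, 1101-0, 1110-0}

0010-0, 0100-0, 1000-0, 1100-1, 1101-0, 1110-0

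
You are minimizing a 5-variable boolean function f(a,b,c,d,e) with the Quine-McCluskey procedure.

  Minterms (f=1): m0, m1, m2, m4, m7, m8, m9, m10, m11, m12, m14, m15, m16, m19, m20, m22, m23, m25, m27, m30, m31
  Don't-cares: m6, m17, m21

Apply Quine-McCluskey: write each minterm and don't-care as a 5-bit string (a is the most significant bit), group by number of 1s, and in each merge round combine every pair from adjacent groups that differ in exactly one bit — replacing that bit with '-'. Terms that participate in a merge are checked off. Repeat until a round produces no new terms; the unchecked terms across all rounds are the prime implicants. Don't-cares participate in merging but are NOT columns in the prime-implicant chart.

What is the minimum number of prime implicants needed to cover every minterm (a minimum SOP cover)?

[col 0] 00000*, 00001*, 00010*, 00100*, 00110*, 00111*, 01000*, 01001*, 01010*, 01011*, 01100*, 01110*, 01111*, 10000*, 10001*, 10011*, 10100*, 10101*, 10110*, 10111*, 11001*, 11011*, 11110*, 11111*
[col 1] -0000*, -0001*, -0100*, -0110*, -0111*, -1001*, -1011*, -1110*, -1111*, 0-000*, 0-001*, 0-010*, 0-100*, 0-110*, 0-111*, 00-00*, 00-10*, 000-0*, 0000-*, 001-0*, 0011-*, 01-00*, 01-10*, 01-11*, 010-0*, 010-1*, 0100-*, 0101-*, 011-0*, 0111-*, 1-001*, 1-011*, 1-110*, 1-111*, 10-00*, 10-01*, 10-11*, 100-1*, 1000-*, 101-0*, 101-1*, 1010-*, 1011-*, 11-11*, 110-1*, 1111-*
[col 2] --001, --110*, --111*, -0-00, -000-, -01-0, -011-*, -1-11, -10-1, -111-*, 0--00*, 0--10*, 0-0-0*, 0-00-, 0-1-0*, 0-11-*, 00--0*, 01--0*, 01-1-, 010--, 1--11, 1-0-1, 1-11-*, 10--1, 10-0-, 101--
[col 3] --11-, 0---0
Prime implicants: --001, --11-, -0-00, -000-, -01-0, -1-11, -10-1, 0---0, 0-00-, 01-1-, 010--, 1--11, 1-0-1, 10--1, 10-0-, 101--
PI chart (minterm → PIs covering it):
  0 | -0-00,-000-,0---0,0-00-
  1 | --001,-000-,0-00-
  2 | 0---0  (sole → essential)
  4 | -0-00,-01-0,0---0
  7 | --11-  (sole → essential)
  8 | 0---0,0-00-,010--
  9 | --001,-10-1,0-00-,010--
  10 | 0---0,01-1-,010--
  11 | -1-11,-10-1,01-1-,010--
  12 | 0---0  (sole → essential)
  14 | --11-,0---0,01-1-
  15 | --11-,-1-11,01-1-
  16 | -0-00,-000-,10-0-
  19 | 1--11,1-0-1,10--1
  20 | -0-00,-01-0,10-0-,101--
  22 | --11-,-01-0,101--
  23 | --11-,1--11,10--1,101--
  25 | --001,-10-1,1-0-1
  27 | -1-11,-10-1,1--11,1-0-1
  30 | --11-  (sole → essential)
  31 | --11-,-1-11,1--11
Essential prime implicants: --11-, 0---0
Petrick residual → --001, -0-00, -1-11, 1--11
Minimum SOP uses 6 PIs: c'd'e + cd + b'd'e' + bde + a'e' + ade

6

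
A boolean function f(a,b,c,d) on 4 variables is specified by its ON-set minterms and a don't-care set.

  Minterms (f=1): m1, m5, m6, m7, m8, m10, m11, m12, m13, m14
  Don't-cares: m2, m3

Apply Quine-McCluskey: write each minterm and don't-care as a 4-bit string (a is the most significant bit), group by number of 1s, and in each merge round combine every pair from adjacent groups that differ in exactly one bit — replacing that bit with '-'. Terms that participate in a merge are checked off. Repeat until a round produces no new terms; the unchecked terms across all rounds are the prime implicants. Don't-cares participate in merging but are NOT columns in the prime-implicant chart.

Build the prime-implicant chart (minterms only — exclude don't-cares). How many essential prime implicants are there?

Round 0: 0001✓ 0010✓ 0011✓ 0101✓ 0110✓ 0111✓ 1000✓ 1010✓ 1011✓ 1100✓ 1101✓ 1110✓
Round 1: -010✓ -011✓ -101 -110✓ 0-01✓ 0-10✓ 0-11✓ 00-1✓ 001-✓ 01-1✓ 011-✓ 1-00✓ 1-10✓ 10-0✓ 101-✓ 11-0✓ 110-
Round 2: --10 -01- 0--1 0-1- 1--0
PIs = {--10, -01-, -101, 0--1, 0-1-, 1--0, 110-}
Coverage chart:
  m1: 0--1 ←essential
  m5: -101,0--1
  m6: --10,0-1-
  m7: 0--1,0-1-
  m8: 1--0 ←essential
  m10: --10,-01-,1--0
  m11: -01- ←essential
  m12: 1--0,110-
  m13: -101,110-
  m14: --10,1--0
Essential: -01-, 0--1, 1--0

3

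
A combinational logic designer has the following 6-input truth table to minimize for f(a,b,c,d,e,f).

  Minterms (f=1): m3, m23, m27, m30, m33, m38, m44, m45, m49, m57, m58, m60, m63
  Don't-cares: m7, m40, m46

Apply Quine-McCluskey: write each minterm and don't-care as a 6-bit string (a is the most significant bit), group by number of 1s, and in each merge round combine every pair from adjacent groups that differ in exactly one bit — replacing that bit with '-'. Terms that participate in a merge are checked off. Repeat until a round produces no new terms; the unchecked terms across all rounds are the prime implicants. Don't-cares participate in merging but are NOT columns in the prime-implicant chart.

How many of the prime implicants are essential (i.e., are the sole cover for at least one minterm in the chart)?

11

Round 0: 000011✓ 000111✓ 010111✓ 011011 011110 100001✓ 100110✓ 101000✓ 101100✓ 101101✓ 101110✓ 110001✓ 111001✓ 111010 111100✓ 111111
Round 1: 0-0111 000-11 1-0001 1-1100 10-110 101-00 1011-0 10110- 11-001
PIs = {0-0111, 000-11, 011011, 011110, 1-0001, 1-1100, 10-110, 101-00, 1011-0, 10110-, 11-001, 111010, 111111}
Coverage chart:
  m3: 000-11 ←essential
  m23: 0-0111 ←essential
  m27: 011011 ←essential
  m30: 011110 ←essential
  m33: 1-0001 ←essential
  m38: 10-110 ←essential
  m44: 1-1100,101-00,1011-0,10110-
  m45: 10110- ←essential
  m49: 1-0001,11-001
  m57: 11-001 ←essential
  m58: 111010 ←essential
  m60: 1-1100 ←essential
  m63: 111111 ←essential
Essential: 0-0111, 000-11, 011011, 011110, 1-0001, 1-1100, 10-110, 10110-, 11-001, 111010, 111111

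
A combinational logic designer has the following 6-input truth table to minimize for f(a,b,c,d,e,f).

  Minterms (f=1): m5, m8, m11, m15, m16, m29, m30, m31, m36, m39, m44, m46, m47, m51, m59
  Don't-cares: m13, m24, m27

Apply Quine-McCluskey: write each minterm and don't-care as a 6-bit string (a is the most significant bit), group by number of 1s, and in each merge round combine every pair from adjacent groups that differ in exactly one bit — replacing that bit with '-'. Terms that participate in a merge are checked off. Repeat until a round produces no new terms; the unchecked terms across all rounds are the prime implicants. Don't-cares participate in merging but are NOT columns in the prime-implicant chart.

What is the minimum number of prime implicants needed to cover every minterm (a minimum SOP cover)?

10

[col 0] 000101*, 001000*, 001011*, 001101*, 001111*, 010000*, 011000*, 011011*, 011101*, 011110*, 011111*, 100100*, 100111*, 101100*, 101110*, 101111*, 110011*, 111011*
[col 1] -01111, -11011, 0-1000, 0-1011*, 0-1101*, 0-1111*, 00-101, 001-11*, 0011-1*, 01-000, 011-11*, 0111-1*, 01111-, 10-100, 10-111, 1011-0, 10111-, 11-011
[col 2] 0-1-11, 0-11-1
Prime implicants: -01111, -11011, 0-1-11, 0-1000, 0-11-1, 00-101, 01-000, 01111-, 10-100, 10-111, 1011-0, 10111-, 11-011
PI chart (minterm → PIs covering it):
  5 | 00-101  (sole → essential)
  8 | 0-1000  (sole → essential)
  11 | 0-1-11  (sole → essential)
  15 | -01111,0-1-11,0-11-1
  16 | 01-000  (sole → essential)
  29 | 0-11-1  (sole → essential)
  30 | 01111-  (sole → essential)
  31 | 0-1-11,0-11-1,01111-
  36 | 10-100  (sole → essential)
  39 | 10-111  (sole → essential)
  44 | 10-100,1011-0
  46 | 1011-0,10111-
  47 | -01111,10-111,10111-
  51 | 11-011  (sole → essential)
  59 | -11011,11-011
Essential prime implicants: 0-1-11, 0-1000, 0-11-1, 00-101, 01-000, 01111-, 10-100, 10-111, 11-011
Petrick residual → 1011-0
Minimum SOP uses 10 PIs: a'cef + a'cd'e'f' + a'cdf + a'b'de'f + a'bd'e'f' + a'bcde + ab'de'f' + ab'def + ab'cdf' + abd'ef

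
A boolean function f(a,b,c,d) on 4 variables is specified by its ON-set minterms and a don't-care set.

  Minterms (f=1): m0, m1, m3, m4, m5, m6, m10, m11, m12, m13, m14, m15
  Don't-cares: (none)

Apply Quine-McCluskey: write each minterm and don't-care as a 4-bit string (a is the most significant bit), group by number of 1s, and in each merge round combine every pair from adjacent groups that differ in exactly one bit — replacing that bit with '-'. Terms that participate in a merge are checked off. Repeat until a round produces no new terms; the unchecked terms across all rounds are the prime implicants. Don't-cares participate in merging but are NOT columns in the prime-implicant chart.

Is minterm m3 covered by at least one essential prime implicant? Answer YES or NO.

size-2^0 implicants → 0000(✓)  0001(✓)  0011(✓)  0100(✓)  0101(✓)  0110(✓)  1010(✓)  1011(✓)  1100(✓)  1101(✓)  1110(✓)  1111(✓)
size-2^1 implicants → -011  -100(✓)  -101(✓)  -110(✓)  0-00(✓)  0-01(✓)  00-1  000-(✓)  01-0(✓)  010-(✓)  1-10(✓)  1-11(✓)  101-(✓)  11-0(✓)  11-1(✓)  110-(✓)  111-(✓)
size-2^2 implicants → -1-0  -10-  0-0-  1-1-  11--
Unchecked terms (primes): -011, -1-0, -10-, 0-0-, 00-1, 1-1-, 11--
Minterm coverage:
  m0 ⊆ 0-0- [E]
  m1 ⊆ 0-0-,00-1
  m3 ⊆ -011,00-1
  m4 ⊆ -1-0,-10-,0-0-
  m5 ⊆ -10-,0-0-
  m6 ⊆ -1-0 [E]
  m10 ⊆ 1-1- [E]
  m11 ⊆ -011,1-1-
  m12 ⊆ -1-0,-10-,11--
  m13 ⊆ -10-,11--
  m14 ⊆ -1-0,1-1-,11--
  m15 ⊆ 1-1-,11--
E = {-1-0, 0-0-, 1-1-}

NO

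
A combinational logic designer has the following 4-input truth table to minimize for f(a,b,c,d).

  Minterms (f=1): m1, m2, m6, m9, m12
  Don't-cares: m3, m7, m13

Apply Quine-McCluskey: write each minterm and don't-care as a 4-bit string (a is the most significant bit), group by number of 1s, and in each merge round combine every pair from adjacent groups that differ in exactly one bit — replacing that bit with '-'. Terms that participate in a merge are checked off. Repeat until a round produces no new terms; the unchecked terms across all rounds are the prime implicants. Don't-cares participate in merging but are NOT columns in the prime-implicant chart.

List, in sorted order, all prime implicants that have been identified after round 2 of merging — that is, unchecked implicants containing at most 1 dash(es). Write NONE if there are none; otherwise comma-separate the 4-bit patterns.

-001, 00-1, 1-01, 110-

[col 0] 0001*, 0010*, 0011*, 0110*, 0111*, 1001*, 1100*, 1101*
[col 1] -001, 0-10*, 0-11*, 00-1, 001-*, 011-*, 1-01, 110-
[col 2] 0-1-
Prime implicants: -001, 0-1-, 00-1, 1-01, 110-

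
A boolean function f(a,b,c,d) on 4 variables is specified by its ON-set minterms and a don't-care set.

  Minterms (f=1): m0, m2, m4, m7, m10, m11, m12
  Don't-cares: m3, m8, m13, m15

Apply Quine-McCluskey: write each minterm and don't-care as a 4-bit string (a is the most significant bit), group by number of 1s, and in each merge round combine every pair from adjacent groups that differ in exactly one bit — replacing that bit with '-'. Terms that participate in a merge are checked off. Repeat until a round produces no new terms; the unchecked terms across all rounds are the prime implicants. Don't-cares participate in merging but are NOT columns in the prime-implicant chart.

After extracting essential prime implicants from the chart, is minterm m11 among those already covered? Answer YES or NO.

YES

Round 0: 0000✓ 0010✓ 0011✓ 0100✓ 0111✓ 1000✓ 1010✓ 1011✓ 1100✓ 1101✓ 1111✓
Round 1: -000✓ -010✓ -011✓ -100✓ -111✓ 0-00✓ 0-11✓ 00-0✓ 001-✓ 1-00✓ 1-11✓ 10-0✓ 101-✓ 11-1 110-
Round 2: --00 --11 -0-0 -01-
PIs = {--00, --11, -0-0, -01-, 11-1, 110-}
Coverage chart:
  m0: --00,-0-0
  m2: -0-0,-01-
  m4: --00 ←essential
  m7: --11 ←essential
  m10: -0-0,-01-
  m11: --11,-01-
  m12: --00,110-
Essential: --00, --11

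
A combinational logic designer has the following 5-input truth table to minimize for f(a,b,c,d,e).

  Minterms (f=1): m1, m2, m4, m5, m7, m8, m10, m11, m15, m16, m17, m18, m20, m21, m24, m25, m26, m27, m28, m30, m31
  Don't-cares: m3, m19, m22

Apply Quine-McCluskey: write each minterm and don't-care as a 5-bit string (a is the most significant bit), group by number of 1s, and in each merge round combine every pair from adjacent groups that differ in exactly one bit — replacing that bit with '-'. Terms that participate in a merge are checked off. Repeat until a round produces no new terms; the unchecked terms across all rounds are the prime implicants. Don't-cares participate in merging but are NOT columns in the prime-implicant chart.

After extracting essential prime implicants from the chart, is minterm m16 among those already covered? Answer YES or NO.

[col 0] 00001*, 00010*, 00011*, 00100*, 00101*, 00111*, 01000*, 01010*, 01011*, 01111*, 10000*, 10001*, 10010*, 10011*, 10100*, 10101*, 10110*, 11000*, 11001*, 11010*, 11011*, 11100*, 11110*, 11111*
[col 1] -0001*, -0010*, -0011*, -0100*, -0101*, -1000*, -1010*, -1011*, -1111*, 0-010*, 0-011*, 0-111*, 00-01*, 00-11*, 000-1*, 0001-*, 001-1*, 0010-*, 01-11*, 010-0*, 0101-*, 1-000*, 1-001*, 1-010*, 1-011*, 1-100*, 1-110*, 10-00*, 10-01*, 10-10*, 100-0*, 100-1*, 1000-*, 1001-*, 101-0*, 1010-*, 11-00*, 11-10*, 11-11*, 110-0*, 110-1*, 1100-*, 1101-*, 111-0*, 1111-*
[col 2] --010*, --011*, -0-01, -00-1, -001-*, -010-, -1-11, -10-0, -101-*, 0--11, 0-01-*, 00--1, 1--00*, 1--10*, 1-0-0*, 1-0-1*, 1-00-*, 1-01-*, 1-1-0*, 10--0*, 10-0-, 100--*, 11--0*, 11-1-, 110--*
[col 3] --01-, 1---0, 1-0--
Prime implicants: --01-, -0-01, -00-1, -010-, -1-11, -10-0, 0--11, 00--1, 1---0, 1-0--, 10-0-, 11-1-
PI chart (minterm → PIs covering it):
  1 | -0-01,-00-1,00--1
  2 | --01-  (sole → essential)
  4 | -010-  (sole → essential)
  5 | -0-01,-010-,00--1
  7 | 0--11,00--1
  8 | -10-0  (sole → essential)
  10 | --01-,-10-0
  11 | --01-,-1-11,0--11
  15 | -1-11,0--11
  16 | 1---0,1-0--,10-0-
  17 | -0-01,-00-1,1-0--,10-0-
  18 | --01-,1---0,1-0--
  20 | -010-,1---0,10-0-
  21 | -0-01,-010-,10-0-
  24 | -10-0,1---0,1-0--
  25 | 1-0--  (sole → essential)
  26 | --01-,-10-0,1---0,1-0--,11-1-
  27 | --01-,-1-11,1-0--,11-1-
  28 | 1---0  (sole → essential)
  30 | 1---0,11-1-
  31 | -1-11,11-1-
Essential prime implicants: --01-, -010-, -10-0, 1---0, 1-0--

YES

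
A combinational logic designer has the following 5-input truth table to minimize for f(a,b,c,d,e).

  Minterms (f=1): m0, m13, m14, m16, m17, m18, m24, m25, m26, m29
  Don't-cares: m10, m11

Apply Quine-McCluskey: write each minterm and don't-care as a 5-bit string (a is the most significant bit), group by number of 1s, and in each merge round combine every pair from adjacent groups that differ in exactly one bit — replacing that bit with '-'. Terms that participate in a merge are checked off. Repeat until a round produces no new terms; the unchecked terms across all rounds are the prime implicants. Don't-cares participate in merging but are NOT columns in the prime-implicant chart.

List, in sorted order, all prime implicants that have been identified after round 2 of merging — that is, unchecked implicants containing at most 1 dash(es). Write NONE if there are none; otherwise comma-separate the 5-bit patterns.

-0000, -1010, -1101, 01-10, 0101-, 11-01

[col 0] 00000*, 01010*, 01011*, 01101*, 01110*, 10000*, 10001*, 10010*, 11000*, 11001*, 11010*, 11101*
[col 1] -0000, -1010, -1101, 01-10, 0101-, 1-000*, 1-001*, 1-010*, 100-0*, 1000-*, 11-01, 110-0*, 1100-*
[col 2] 1-0-0, 1-00-
Prime implicants: -0000, -1010, -1101, 01-10, 0101-, 1-0-0, 1-00-, 11-01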